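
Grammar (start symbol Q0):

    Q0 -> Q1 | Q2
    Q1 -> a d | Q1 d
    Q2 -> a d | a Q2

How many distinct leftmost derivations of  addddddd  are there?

1

Parse trees for addddddd:
  [Q0 [Q1 [Q1 [Q1 [Q1 [Q1 [Q1 [Q1 a d] d] d] d] d] d] d]]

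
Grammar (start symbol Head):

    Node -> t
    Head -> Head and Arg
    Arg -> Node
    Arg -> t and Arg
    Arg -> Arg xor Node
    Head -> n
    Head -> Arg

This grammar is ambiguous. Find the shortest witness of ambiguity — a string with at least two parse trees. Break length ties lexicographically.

length 1: no string has ≥2 trees
length 3: t and t has 2 parse trees

Two derivations of t and t:
  Head ⇒ Head and Arg ⇒ Arg and Arg ⇒ Node and Arg ⇒ t and Arg ⇒ t and Node ⇒ t and t
  Head ⇒ Arg ⇒ t and Arg ⇒ t and Node ⇒ t and t

t and t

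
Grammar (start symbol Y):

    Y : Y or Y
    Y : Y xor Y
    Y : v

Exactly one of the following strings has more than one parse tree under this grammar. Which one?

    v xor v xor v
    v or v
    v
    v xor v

v xor v xor v: 2 trees
v or v: 1 tree
v: 1 tree
v xor v: 1 tree

v xor v xor v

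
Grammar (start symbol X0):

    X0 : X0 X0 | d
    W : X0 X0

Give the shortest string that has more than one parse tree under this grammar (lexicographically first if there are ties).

length 1: no string has ≥2 trees
length 2: no string has ≥2 trees
length 3: d d d has 2 parse trees

Two derivations of d d d:
  X0 ⇒ X0 X0 ⇒ X0 X0 X0 ⇒ d X0 X0 ⇒ d d X0 ⇒ d d d
  X0 ⇒ X0 X0 ⇒ d X0 ⇒ d X0 X0 ⇒ d d X0 ⇒ d d d

d d d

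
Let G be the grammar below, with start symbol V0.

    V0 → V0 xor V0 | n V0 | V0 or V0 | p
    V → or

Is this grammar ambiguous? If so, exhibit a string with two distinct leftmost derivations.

Ambiguous

Witness: n p or p

Derivation 1: V0 ⇒ n V0 ⇒ n V0 or V0 ⇒ n p or V0 ⇒ n p or p
Derivation 2: V0 ⇒ V0 or V0 ⇒ n V0 or V0 ⇒ n p or V0 ⇒ n p or p

Two distinct leftmost derivations for the same string.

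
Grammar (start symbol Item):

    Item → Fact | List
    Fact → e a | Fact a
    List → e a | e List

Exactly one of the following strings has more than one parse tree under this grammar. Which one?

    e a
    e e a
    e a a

e a: 2 trees
e e a: 1 tree
e a a: 1 tree

e a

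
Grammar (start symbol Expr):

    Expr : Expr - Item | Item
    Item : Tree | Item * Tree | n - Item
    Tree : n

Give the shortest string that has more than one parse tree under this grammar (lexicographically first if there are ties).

length 1: no string has ≥2 trees
length 3: n - n has 2 parse trees

Two derivations of n - n:
  Expr ⇒ Expr - Item ⇒ Item - Item ⇒ Tree - Item ⇒ n - Item ⇒ n - Tree ⇒ n - n
  Expr ⇒ Item ⇒ n - Item ⇒ n - Tree ⇒ n - n

n - n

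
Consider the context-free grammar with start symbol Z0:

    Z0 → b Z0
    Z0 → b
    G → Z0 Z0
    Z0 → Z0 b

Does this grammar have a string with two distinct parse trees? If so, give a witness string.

Witness: b b

Derivation 1: Z0 ⇒ b Z0 ⇒ b b
Derivation 2: Z0 ⇒ Z0 b ⇒ b b

Two distinct leftmost derivations for the same string.

Ambiguous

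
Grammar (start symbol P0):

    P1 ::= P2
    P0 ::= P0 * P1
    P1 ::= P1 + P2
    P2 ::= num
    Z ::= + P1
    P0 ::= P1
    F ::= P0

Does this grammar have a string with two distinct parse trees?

Unambiguous

(Z, F are unreachable from P0, so their rules don't affect L(P0).) This is a standard precedence ladder (P0 over P1 over P2), with each level left-recursive on its own operator ('*' at P0, '+' at P1). That structure is LR(1), hence unambiguous.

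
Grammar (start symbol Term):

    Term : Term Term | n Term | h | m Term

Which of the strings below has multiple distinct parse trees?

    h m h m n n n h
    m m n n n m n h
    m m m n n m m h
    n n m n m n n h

h m h m n n n h: 3 trees
m m n n n m n h: 1 tree
m m m n n m m h: 1 tree
n n m n m n n h: 1 tree

h m h m n n n h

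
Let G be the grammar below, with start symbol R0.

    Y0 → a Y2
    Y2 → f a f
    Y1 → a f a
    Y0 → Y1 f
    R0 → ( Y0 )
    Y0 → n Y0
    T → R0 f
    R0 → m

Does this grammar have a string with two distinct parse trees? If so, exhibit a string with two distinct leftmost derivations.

Ambiguous

Witness: ( a f a f )

Derivation 1: R0 ⇒ ( Y0 ) ⇒ ( a Y2 ) ⇒ ( a f a f )
Derivation 2: R0 ⇒ ( Y0 ) ⇒ ( Y1 f ) ⇒ ( a f a f )

Two distinct leftmost derivations for the same string.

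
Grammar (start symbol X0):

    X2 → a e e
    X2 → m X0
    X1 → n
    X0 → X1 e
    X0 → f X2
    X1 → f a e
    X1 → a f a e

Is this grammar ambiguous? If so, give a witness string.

Ambiguous

Witness: f a e e

Derivation 1: X0 ⇒ X1 e ⇒ f a e e
Derivation 2: X0 ⇒ f X2 ⇒ f a e e

Two distinct leftmost derivations for the same string.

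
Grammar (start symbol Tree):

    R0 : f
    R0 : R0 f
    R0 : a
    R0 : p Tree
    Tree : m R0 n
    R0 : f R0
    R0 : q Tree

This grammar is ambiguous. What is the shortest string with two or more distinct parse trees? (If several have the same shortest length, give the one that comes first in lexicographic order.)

length 3: no string has ≥2 trees
length 4: m f f n has 2 parse trees

Two derivations of m f f n:
  Tree ⇒ m R0 n ⇒ m R0 f n ⇒ m f f n
  Tree ⇒ m R0 n ⇒ m f R0 n ⇒ m f f n

m f f n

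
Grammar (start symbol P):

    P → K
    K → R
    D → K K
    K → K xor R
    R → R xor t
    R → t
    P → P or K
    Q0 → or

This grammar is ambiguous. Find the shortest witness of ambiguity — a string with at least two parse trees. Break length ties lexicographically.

length 1: no string has ≥2 trees
length 3: t xor t has 2 parse trees

Two derivations of t xor t:
  P ⇒ K ⇒ R ⇒ R xor t ⇒ t xor t
  P ⇒ K ⇒ K xor R ⇒ R xor R ⇒ t xor R ⇒ t xor t

t xor t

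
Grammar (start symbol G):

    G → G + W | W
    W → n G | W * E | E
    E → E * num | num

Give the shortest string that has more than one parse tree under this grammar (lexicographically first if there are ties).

num * num

length 1: no string has ≥2 trees
length 2: no string has ≥2 trees
length 3: num * num has 2 parse trees

Two derivations of num * num:
  G ⇒ W ⇒ W * E ⇒ E * E ⇒ num * E ⇒ num * num
  G ⇒ W ⇒ E ⇒ E * num ⇒ num * num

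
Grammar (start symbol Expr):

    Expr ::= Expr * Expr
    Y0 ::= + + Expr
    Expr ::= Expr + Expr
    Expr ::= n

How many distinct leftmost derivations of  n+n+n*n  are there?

Parse trees for n+n+n*n:
  [Expr [Expr [Expr n] + [Expr [Expr n] + [Expr n]]] * [Expr n]]
  [Expr [Expr [Expr [Expr n] + [Expr n]] + [Expr n]] * [Expr n]]
  [Expr [Expr n] + [Expr [Expr [Expr n] + [Expr n]] * [Expr n]]]
  [Expr [Expr n] + [Expr [Expr n] + [Expr [Expr n] * [Expr n]]]]
  [Expr [Expr [Expr n] + [Expr n]] + [Expr [Expr n] * [Expr n]]]

5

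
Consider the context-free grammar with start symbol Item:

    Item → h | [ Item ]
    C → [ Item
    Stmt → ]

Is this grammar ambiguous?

(C, Stmt are unreachable from Item, so their rules don't affect L(Item).) L(Item) is { openⁿ atom closeⁿ : n ≥ 0 }. The bracket depth fixes n, and the derivation is forced at every step.

Unambiguous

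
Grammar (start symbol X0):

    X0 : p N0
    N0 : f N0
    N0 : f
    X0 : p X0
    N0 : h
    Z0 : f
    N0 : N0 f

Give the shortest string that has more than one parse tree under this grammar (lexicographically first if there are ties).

p f f

length 2: no string has ≥2 trees
length 3: p f f has 2 parse trees

Two derivations of p f f:
  X0 ⇒ p N0 ⇒ p f N0 ⇒ p f f
  X0 ⇒ p N0 ⇒ p N0 f ⇒ p f f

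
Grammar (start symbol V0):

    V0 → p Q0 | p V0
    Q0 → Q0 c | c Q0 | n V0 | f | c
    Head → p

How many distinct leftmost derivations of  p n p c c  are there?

3

Parse trees for p n p c c:
  [V0 p [Q0 [Q0 n [V0 p [Q0 c]]] c]]
  [V0 p [Q0 n [V0 p [Q0 [Q0 c] c]]]]
  [V0 p [Q0 n [V0 p [Q0 c [Q0 c]]]]]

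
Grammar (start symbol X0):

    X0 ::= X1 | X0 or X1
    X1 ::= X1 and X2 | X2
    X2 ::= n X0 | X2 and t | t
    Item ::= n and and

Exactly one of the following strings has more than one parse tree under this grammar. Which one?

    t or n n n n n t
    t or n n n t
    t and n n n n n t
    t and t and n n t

t and t and n n t

t or n n n n n t: 1 tree
t or n n n t: 1 tree
t and n n n n n t: 1 tree
t and t and n n t: 2 trees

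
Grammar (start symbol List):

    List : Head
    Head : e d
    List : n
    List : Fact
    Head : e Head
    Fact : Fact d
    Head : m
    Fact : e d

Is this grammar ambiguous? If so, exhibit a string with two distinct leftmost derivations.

Ambiguous

Witness: e d

Derivation 1: List ⇒ Head ⇒ e d
Derivation 2: List ⇒ Fact ⇒ e d

Two distinct leftmost derivations for the same string.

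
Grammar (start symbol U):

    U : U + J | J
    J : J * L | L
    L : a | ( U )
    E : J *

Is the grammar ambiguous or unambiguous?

Unambiguous

(E is unreachable from U, so its rules don't affect L(U).) This is a standard precedence ladder (U over J over L), with each level left-recursive on its own operator ('+' at U, '*' at J). That structure is LR(1), hence unambiguous.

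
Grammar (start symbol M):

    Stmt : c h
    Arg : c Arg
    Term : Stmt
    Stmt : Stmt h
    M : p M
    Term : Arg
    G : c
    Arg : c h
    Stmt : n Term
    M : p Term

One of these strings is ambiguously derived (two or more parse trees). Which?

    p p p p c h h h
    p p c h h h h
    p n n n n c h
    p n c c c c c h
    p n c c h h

p n n n n c h

p p p p c h h h: 1 tree
p p c h h h h: 1 tree
p n n n n c h: 2 trees
p n c c c c c h: 1 tree
p n c c h h: 1 tree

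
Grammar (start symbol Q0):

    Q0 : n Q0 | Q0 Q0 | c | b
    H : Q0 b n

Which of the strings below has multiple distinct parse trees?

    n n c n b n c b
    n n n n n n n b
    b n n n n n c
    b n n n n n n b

n n c n b n c b

n n c n b n c b: 55 trees
n n n n n n n b: 1 tree
b n n n n n c: 1 tree
b n n n n n n b: 1 tree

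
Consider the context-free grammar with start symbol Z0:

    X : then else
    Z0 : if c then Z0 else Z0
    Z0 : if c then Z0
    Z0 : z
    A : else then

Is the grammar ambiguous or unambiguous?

Witness: if c then if c then z else z

Derivation 1: Z0 ⇒ if c then Z0 else Z0 ⇒ if c then if c then Z0 else Z0 ⇒ if c then if c then z else Z0 ⇒ if c then if c then z else z
Derivation 2: Z0 ⇒ if c then Z0 ⇒ if c then if c then Z0 else Z0 ⇒ if c then if c then z else Z0 ⇒ if c then if c then z else z

Two distinct leftmost derivations for the same string.

Ambiguous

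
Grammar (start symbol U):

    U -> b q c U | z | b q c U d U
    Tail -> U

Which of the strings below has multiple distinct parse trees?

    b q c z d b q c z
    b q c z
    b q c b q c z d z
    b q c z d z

b q c z d b q c z: 1 tree
b q c z: 1 tree
b q c b q c z d z: 2 trees
b q c z d z: 1 tree

b q c b q c z d z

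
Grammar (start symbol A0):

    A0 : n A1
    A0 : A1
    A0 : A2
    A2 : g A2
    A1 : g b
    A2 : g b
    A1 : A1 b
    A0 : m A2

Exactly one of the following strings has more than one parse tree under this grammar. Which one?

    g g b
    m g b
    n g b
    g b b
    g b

g b

g g b: 1 tree
m g b: 1 tree
n g b: 1 tree
g b b: 1 tree
g b: 2 trees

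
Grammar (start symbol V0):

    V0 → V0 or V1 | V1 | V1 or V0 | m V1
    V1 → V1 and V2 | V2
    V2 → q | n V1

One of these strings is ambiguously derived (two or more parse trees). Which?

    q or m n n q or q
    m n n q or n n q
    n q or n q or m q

q or m n n q or q: 2 trees
m n n q or n n q: 1 tree
n q or n q or m q: 1 tree

q or m n n q or q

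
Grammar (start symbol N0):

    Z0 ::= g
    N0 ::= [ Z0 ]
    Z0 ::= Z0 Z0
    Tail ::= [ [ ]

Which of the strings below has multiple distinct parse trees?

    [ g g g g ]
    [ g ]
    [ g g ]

[ g g g g ]

[ g g g g ]: 5 trees
[ g ]: 1 tree
[ g g ]: 1 tree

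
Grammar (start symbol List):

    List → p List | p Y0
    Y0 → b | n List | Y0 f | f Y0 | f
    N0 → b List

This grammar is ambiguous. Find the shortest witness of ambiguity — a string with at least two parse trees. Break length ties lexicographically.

p f f

length 2: no string has ≥2 trees
length 3: p f f has 2 parse trees

Two derivations of p f f:
  List ⇒ p Y0 ⇒ p Y0 f ⇒ p f f
  List ⇒ p Y0 ⇒ p f Y0 ⇒ p f f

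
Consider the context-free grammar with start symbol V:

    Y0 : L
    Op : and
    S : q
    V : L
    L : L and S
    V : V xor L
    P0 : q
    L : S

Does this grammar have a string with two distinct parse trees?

Only V, L, S are reachable from V; ignoring the rest: V → V xor L | L  ;  L → L and S | S  — a left-associative chain with S at the bottom. Each string factors uniquely by precedence.

Unambiguous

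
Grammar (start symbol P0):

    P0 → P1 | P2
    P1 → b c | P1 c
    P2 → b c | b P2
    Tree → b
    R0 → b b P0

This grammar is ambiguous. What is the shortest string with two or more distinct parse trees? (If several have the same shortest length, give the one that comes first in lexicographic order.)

length 2: b c has 2 parse trees

Two derivations of b c:
  P0 ⇒ P1 ⇒ b c
  P0 ⇒ P2 ⇒ b c

b c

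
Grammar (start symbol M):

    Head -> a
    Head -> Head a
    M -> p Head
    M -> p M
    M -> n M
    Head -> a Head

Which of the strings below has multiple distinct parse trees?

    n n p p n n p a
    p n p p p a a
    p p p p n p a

n n p p n n p a: 1 tree
p n p p p a a: 2 trees
p p p p n p a: 1 tree

p n p p p a a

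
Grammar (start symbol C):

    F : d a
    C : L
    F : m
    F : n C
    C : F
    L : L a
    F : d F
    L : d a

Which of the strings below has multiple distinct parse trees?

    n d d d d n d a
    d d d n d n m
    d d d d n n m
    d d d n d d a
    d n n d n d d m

n d d d d n d a

n d d d d n d a: 2 trees
d d d n d n m: 1 tree
d d d d n n m: 1 tree
d d d n d d a: 1 tree
d n n d n d d m: 1 tree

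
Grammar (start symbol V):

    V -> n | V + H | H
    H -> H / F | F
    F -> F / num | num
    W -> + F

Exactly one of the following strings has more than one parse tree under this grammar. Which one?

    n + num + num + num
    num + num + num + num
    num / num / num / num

n + num + num + num: 1 tree
num + num + num + num: 1 tree
num / num / num / num: 8 trees

num / num / num / num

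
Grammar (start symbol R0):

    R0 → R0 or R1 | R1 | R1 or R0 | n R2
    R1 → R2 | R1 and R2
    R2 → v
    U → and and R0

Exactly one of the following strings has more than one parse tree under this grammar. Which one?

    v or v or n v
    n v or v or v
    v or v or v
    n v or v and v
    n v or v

v or v or n v: 1 tree
n v or v or v: 1 tree
v or v or v: 4 trees
n v or v and v: 1 tree
n v or v: 1 tree

v or v or v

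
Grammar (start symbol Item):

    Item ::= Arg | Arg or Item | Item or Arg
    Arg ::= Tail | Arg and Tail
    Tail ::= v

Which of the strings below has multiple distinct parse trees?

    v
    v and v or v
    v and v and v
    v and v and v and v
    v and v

v and v or v

v: 1 tree
v and v or v: 2 trees
v and v and v: 1 tree
v and v and v and v: 1 tree
v and v: 1 tree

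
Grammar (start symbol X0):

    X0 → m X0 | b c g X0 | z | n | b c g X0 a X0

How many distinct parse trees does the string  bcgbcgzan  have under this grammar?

2

Parse trees for bcgbcgzan:
  [X0 b c g [X0 b c g [X0 z] a [X0 n]]]
  [X0 b c g [X0 b c g [X0 z]] a [X0 n]]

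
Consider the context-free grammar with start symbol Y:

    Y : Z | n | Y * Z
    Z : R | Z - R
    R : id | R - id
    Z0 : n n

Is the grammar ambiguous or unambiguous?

Ambiguous

Witness: id - id

Derivation 1: Y ⇒ Z ⇒ R ⇒ R - id ⇒ id - id
Derivation 2: Y ⇒ Z ⇒ Z - R ⇒ R - R ⇒ id - R ⇒ id - id

Two distinct leftmost derivations for the same string.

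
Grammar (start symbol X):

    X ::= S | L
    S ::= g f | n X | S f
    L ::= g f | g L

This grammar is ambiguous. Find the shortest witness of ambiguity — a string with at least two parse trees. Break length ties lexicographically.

g f

length 2: g f has 2 parse trees

Two derivations of g f:
  X ⇒ S ⇒ g f
  X ⇒ L ⇒ g f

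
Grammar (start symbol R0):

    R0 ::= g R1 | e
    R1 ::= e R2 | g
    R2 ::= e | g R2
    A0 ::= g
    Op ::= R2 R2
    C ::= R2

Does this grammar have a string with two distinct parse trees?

Unambiguous

(A0, Op, C are unreachable from R0, so their rules don't affect L(R0).) The reachable rules are right-linear with at most one rule per (nonterminal, next-terminal) pair. Each input token forces the next rule, so parsing is deterministic.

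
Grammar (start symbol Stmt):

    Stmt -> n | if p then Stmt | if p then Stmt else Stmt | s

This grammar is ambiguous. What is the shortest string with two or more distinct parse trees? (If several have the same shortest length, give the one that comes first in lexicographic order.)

if p then if p then n else n

length 1: no string has ≥2 trees
length 4: no string has ≥2 trees
length 6: no string has ≥2 trees
length 7: no string has ≥2 trees
length 9: if p then if p then n else n has 2 parse trees

Two derivations of if p then if p then n else n:
  Stmt ⇒ if p then Stmt ⇒ if p then if p then Stmt else Stmt ⇒ if p then if p then n else Stmt ⇒ if p then if p then n else n
  Stmt ⇒ if p then Stmt else Stmt ⇒ if p then if p then Stmt else Stmt ⇒ if p then if p then n else Stmt ⇒ if p then if p then n else n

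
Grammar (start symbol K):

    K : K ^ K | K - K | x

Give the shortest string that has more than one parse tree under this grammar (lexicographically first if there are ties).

length 1: no string has ≥2 trees
length 3: no string has ≥2 trees
length 5: x - x - x has 2 parse trees

Two derivations of x - x - x:
  K ⇒ K - K ⇒ K - K - K ⇒ x - K - K ⇒ x - x - K ⇒ x - x - x
  K ⇒ K - K ⇒ x - K ⇒ x - K - K ⇒ x - x - K ⇒ x - x - x

x - x - x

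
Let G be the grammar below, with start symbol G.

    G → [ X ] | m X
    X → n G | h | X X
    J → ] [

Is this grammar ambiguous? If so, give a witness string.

Witness: m h h h

Derivation 1: G ⇒ m X ⇒ m X X ⇒ m h X ⇒ m h X X ⇒ m h h X ⇒ m h h h
Derivation 2: G ⇒ m X ⇒ m X X ⇒ m X X X ⇒ m h X X ⇒ m h h X ⇒ m h h h

Two distinct leftmost derivations for the same string.

Ambiguous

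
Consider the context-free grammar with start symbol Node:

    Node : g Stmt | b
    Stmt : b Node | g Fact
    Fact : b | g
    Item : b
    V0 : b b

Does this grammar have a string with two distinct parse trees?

Unambiguous

(Item, V0 are unreachable from Node, so their rules don't affect L(Node).) Restricted to the reachable nonterminals, every rule has the form A → t or A → t B, and no two rules for the same A share a first terminal. The grammar encodes a DFA — one run per string.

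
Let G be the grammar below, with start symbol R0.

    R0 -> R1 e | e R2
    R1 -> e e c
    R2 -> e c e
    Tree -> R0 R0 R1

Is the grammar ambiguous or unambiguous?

Witness: e e c e

Derivation 1: R0 ⇒ R1 e ⇒ e e c e
Derivation 2: R0 ⇒ e R2 ⇒ e e c e

Two distinct leftmost derivations for the same string.

Ambiguous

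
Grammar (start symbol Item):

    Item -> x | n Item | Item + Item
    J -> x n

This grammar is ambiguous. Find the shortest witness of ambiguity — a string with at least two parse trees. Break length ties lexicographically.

n x + x

length 1: no string has ≥2 trees
length 2: no string has ≥2 trees
length 3: no string has ≥2 trees
length 4: n x + x has 2 parse trees

Two derivations of n x + x:
  Item ⇒ n Item ⇒ n Item + Item ⇒ n x + Item ⇒ n x + x
  Item ⇒ Item + Item ⇒ n Item + Item ⇒ n x + Item ⇒ n x + x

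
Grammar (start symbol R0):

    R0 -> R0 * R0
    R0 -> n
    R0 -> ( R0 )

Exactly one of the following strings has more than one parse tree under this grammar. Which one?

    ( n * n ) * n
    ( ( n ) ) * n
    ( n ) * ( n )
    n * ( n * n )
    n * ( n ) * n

n * ( n ) * n

( n * n ) * n: 1 tree
( ( n ) ) * n: 1 tree
( n ) * ( n ): 1 tree
n * ( n * n ): 1 tree
n * ( n ) * n: 2 trees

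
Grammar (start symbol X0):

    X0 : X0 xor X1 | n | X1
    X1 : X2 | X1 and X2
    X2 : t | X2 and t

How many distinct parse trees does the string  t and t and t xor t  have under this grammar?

Parse trees for t and t and t xor t:
  [X0 [X0 [X1 [X2 [X2 [X2 t] and t] and t]]] xor [X1 [X2 t]]]
  [X0 [X0 [X1 [X1 [X2 t]] and [X2 [X2 t] and t]]] xor [X1 [X2 t]]]
  [X0 [X0 [X1 [X1 [X2 [X2 t] and t]] and [X2 t]]] xor [X1 [X2 t]]]
  [X0 [X0 [X1 [X1 [X1 [X2 t]] and [X2 t]] and [X2 t]]] xor [X1 [X2 t]]]

4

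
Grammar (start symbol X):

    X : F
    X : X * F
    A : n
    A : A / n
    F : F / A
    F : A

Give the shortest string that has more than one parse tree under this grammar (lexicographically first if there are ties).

n / n

length 1: no string has ≥2 trees
length 3: n / n has 2 parse trees

Two derivations of n / n:
  X ⇒ F ⇒ F / A ⇒ A / A ⇒ n / A ⇒ n / n
  X ⇒ F ⇒ A ⇒ A / n ⇒ n / n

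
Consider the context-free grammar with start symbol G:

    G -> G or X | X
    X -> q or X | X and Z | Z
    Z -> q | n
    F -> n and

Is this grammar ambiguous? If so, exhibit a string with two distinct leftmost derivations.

Ambiguous

Witness: q or n

Derivation 1: G ⇒ G or X ⇒ X or X ⇒ Z or X ⇒ q or X ⇒ q or Z ⇒ q or n
Derivation 2: G ⇒ X ⇒ q or X ⇒ q or Z ⇒ q or n

Two distinct leftmost derivations for the same string.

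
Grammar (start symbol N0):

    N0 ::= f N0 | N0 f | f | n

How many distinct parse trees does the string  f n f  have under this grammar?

2

Parse trees for f n f:
  [N0 f [N0 [N0 n] f]]
  [N0 [N0 f [N0 n]] f]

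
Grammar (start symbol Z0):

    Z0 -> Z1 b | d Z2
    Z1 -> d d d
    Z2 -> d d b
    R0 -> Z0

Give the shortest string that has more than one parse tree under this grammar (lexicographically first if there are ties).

length 4: d d d b has 2 parse trees

Two derivations of d d d b:
  Z0 ⇒ Z1 b ⇒ d d d b
  Z0 ⇒ d Z2 ⇒ d d d b

d d d b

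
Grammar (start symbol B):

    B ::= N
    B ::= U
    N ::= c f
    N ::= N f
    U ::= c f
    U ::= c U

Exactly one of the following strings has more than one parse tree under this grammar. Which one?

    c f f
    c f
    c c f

c f

c f f: 1 tree
c f: 2 trees
c c f: 1 tree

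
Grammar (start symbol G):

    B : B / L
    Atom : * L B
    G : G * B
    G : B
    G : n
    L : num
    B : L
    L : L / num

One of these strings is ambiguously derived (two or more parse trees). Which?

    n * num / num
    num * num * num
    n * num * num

n * num / num

n * num / num: 2 trees
num * num * num: 1 tree
n * num * num: 1 tree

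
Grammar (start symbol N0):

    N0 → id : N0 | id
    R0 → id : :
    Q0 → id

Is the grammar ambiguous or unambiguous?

(R0, Q0 are unreachable from N0, so their rules don't affect L(N0).) The reachable grammar is A → atom sep A | atom. Each atom is followed by either the separator (recurse) or end-of-string (stop) — no choice point.

Unambiguous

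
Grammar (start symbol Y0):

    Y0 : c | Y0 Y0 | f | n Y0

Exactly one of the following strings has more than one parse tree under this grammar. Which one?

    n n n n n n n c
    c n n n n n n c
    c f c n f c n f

n n n n n n n c: 1 tree
c n n n n n n c: 1 tree
c f c n f c n f: 66 trees

c f c n f c n f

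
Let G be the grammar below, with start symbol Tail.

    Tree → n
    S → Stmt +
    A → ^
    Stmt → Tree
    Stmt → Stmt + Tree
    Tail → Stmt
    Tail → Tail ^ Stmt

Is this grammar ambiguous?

Unambiguous

(A, S are unreachable from Tail, so their rules don't affect L(Tail).) This is a standard precedence ladder (Tail over Stmt over Tree), with each level left-recursive on its own operator ('^' at Tail, '+' at Stmt). That structure is LR(1), hence unambiguous.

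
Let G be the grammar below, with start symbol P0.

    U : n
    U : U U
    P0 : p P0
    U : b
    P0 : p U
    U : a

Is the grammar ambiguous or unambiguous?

Ambiguous

Witness: p a a a

Derivation 1: P0 ⇒ p U ⇒ p U U ⇒ p U U U ⇒ p a U U ⇒ p a a U ⇒ p a a a
Derivation 2: P0 ⇒ p U ⇒ p U U ⇒ p a U ⇒ p a U U ⇒ p a a U ⇒ p a a a

Two distinct leftmost derivations for the same string.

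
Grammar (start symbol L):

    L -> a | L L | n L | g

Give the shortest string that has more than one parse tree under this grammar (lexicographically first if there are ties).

length 1: no string has ≥2 trees
length 2: no string has ≥2 trees
length 3: a a a has 2 parse trees

Two derivations of a a a:
  L ⇒ L L ⇒ a L ⇒ a L L ⇒ a a L ⇒ a a a
  L ⇒ L L ⇒ L L L ⇒ a L L ⇒ a a L ⇒ a a a

a a a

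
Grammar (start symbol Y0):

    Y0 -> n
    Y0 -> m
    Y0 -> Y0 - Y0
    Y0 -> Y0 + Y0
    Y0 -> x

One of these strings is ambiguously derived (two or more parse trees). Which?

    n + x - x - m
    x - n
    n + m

n + x - x - m: 5 trees
x - n: 1 tree
n + m: 1 tree

n + x - x - m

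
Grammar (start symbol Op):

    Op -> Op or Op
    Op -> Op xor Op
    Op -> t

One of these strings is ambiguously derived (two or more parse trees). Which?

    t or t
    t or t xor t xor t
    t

t or t: 1 tree
t or t xor t xor t: 5 trees
t: 1 tree

t or t xor t xor t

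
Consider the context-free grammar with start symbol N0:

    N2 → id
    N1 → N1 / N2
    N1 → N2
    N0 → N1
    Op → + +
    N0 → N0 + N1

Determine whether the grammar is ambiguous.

Unambiguous

Only N0, N1, N2 are reachable from N0; ignoring the rest: This is a standard precedence ladder (N0 over N1 over N2), with each level left-recursive on its own operator ('+' at N0, '/' at N1). That structure is LR(1), hence unambiguous.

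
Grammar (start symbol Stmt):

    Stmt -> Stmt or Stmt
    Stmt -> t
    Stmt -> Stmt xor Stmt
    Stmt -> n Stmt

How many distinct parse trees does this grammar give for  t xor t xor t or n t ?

Parse trees for t xor t xor t or n t:
  [Stmt [Stmt [Stmt t] xor [Stmt [Stmt t] xor [Stmt t]]] or [Stmt n [Stmt t]]]
  [Stmt [Stmt [Stmt [Stmt t] xor [Stmt t]] xor [Stmt t]] or [Stmt n [Stmt t]]]
  [Stmt [Stmt t] xor [Stmt [Stmt [Stmt t] xor [Stmt t]] or [Stmt n [Stmt t]]]]
  [Stmt [Stmt t] xor [Stmt [Stmt t] xor [Stmt [Stmt t] or [Stmt n [Stmt t]]]]]
  [Stmt [Stmt [Stmt t] xor [Stmt t]] xor [Stmt [Stmt t] or [Stmt n [Stmt t]]]]

5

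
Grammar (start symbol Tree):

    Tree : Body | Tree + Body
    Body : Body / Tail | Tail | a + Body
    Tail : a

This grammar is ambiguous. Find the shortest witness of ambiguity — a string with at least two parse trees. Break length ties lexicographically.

length 1: no string has ≥2 trees
length 3: a + a has 2 parse trees

Two derivations of a + a:
  Tree ⇒ Body ⇒ a + Body ⇒ a + Tail ⇒ a + a
  Tree ⇒ Tree + Body ⇒ Body + Body ⇒ Tail + Body ⇒ a + Body ⇒ a + Tail ⇒ a + a

a + a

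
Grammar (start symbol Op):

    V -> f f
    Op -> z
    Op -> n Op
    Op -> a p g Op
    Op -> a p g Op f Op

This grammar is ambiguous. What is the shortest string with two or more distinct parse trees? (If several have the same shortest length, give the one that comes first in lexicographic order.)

length 1: no string has ≥2 trees
length 2: no string has ≥2 trees
length 3: no string has ≥2 trees
length 4: no string has ≥2 trees
length 5: no string has ≥2 trees
length 6: no string has ≥2 trees
length 7: no string has ≥2 trees
length 8: no string has ≥2 trees
length 9: a p g a p g z f z has 2 parse trees

Two derivations of a p g a p g z f z:
  Op ⇒ a p g Op ⇒ a p g a p g Op f Op ⇒ a p g a p g z f Op ⇒ a p g a p g z f z
  Op ⇒ a p g Op f Op ⇒ a p g a p g Op f Op ⇒ a p g a p g z f Op ⇒ a p g a p g z f z

a p g a p g z f z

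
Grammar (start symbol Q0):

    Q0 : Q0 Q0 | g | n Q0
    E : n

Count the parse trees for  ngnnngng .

11

Parse trees for ngnnngng (showing first 6 of 11):
  [Q0 [Q0 n [Q0 g]] [Q0 [Q0 n [Q0 n [Q0 n [Q0 g]]]] [Q0 n [Q0 g]]]]
  [Q0 [Q0 n [Q0 g]] [Q0 n [Q0 [Q0 n [Q0 n [Q0 g]]] [Q0 n [Q0 g]]]]]
  [Q0 [Q0 n [Q0 g]] [Q0 n [Q0 n [Q0 [Q0 n [Q0 g]] [Q0 n [Q0 g]]]]]]
  [Q0 [Q0 n [Q0 g]] [Q0 n [Q0 n [Q0 n [Q0 [Q0 g] [Q0 n [Q0 g]]]]]]]
  [Q0 [Q0 [Q0 n [Q0 g]] [Q0 n [Q0 n [Q0 n [Q0 g]]]]] [Q0 n [Q0 g]]]
  [Q0 [Q0 n [Q0 [Q0 g] [Q0 n [Q0 n [Q0 n [Q0 g]]]]]] [Q0 n [Q0 g]]]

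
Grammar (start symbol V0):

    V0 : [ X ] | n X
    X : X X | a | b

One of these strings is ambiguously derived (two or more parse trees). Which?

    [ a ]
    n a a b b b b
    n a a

[ a ]: 1 tree
n a a b b b b: 42 trees
n a a: 1 tree

n a a b b b b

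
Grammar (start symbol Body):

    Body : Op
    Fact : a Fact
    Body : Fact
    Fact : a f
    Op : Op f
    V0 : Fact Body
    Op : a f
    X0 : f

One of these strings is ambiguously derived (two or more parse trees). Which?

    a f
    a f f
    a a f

a f

a f: 2 trees
a f f: 1 tree
a a f: 1 tree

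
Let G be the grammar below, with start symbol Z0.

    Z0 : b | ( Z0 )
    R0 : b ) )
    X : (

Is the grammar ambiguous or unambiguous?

Only Z0 is reachable from Z0; ignoring the rest: L(Z0) is { openⁿ atom closeⁿ : n ≥ 0 }. The bracket depth fixes n, and the derivation is forced at every step.

Unambiguous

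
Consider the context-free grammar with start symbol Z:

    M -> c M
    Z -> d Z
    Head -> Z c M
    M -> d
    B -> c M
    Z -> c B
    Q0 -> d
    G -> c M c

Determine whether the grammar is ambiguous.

Unambiguous

Only Z, B, M are reachable from Z; ignoring the rest: Restricted to the reachable nonterminals, every rule has the form A → t or A → t B, and no two rules for the same A share a first terminal. The grammar encodes a DFA — one run per string.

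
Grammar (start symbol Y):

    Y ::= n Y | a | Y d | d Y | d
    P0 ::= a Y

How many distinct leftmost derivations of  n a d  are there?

Parse trees for n a d:
  [Y n [Y [Y a] d]]
  [Y [Y n [Y a]] d]

2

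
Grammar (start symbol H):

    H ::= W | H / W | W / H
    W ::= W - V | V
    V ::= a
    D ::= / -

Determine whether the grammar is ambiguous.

Ambiguous

Witness: a / a

Derivation 1: H ⇒ H / W ⇒ W / W ⇒ V / W ⇒ a / W ⇒ a / V ⇒ a / a
Derivation 2: H ⇒ W / H ⇒ V / H ⇒ a / H ⇒ a / W ⇒ a / V ⇒ a / a

Two distinct leftmost derivations for the same string.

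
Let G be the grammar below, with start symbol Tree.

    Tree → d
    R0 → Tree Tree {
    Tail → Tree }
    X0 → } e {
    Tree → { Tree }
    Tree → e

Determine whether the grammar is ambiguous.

Unambiguous

(Tail, X0, R0 are unreachable from Tree, so their rules don't affect L(Tree).) Each string is a nest of matched brackets around a single atom. An opening bracket forces the recursive rule; an atom forces the base rule.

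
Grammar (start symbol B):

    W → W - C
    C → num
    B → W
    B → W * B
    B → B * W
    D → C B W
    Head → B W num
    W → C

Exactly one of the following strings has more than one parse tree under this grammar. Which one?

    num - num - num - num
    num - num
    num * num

num * num

num - num - num - num: 1 tree
num - num: 1 tree
num * num: 2 trees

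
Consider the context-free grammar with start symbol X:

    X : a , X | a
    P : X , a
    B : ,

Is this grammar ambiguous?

Unambiguous

(P, B are unreachable from X, so their rules don't affect L(X).) Right-recursive list with a separator: after each atom, whether the separator follows determines the rule. One parse per string.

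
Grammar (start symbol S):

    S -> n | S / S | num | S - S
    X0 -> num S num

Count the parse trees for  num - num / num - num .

5

Parse trees for num - num / num - num:
  [S [S [S num] - [S num]] / [S [S num] - [S num]]]
  [S [S num] - [S [S num] / [S [S num] - [S num]]]]
  [S [S num] - [S [S [S num] / [S num]] - [S num]]]
  [S [S [S [S num] - [S num]] / [S num]] - [S num]]
  [S [S [S num] - [S [S num] / [S num]]] - [S num]]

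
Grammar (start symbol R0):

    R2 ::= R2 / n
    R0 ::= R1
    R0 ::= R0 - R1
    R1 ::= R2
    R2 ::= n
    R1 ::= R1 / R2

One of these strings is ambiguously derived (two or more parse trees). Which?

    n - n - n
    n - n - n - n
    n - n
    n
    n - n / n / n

n - n / n / n

n - n - n: 1 tree
n - n - n - n: 1 tree
n - n: 1 tree
n: 1 tree
n - n / n / n: 4 trees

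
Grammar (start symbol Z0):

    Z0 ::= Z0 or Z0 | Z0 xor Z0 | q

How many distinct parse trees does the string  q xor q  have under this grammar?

1

Parse trees for q xor q:
  [Z0 [Z0 q] xor [Z0 q]]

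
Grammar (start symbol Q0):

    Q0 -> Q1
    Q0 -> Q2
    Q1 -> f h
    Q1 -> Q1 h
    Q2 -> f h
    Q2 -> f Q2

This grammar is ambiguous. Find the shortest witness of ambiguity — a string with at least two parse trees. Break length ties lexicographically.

f h

length 2: f h has 2 parse trees

Two derivations of f h:
  Q0 ⇒ Q1 ⇒ f h
  Q0 ⇒ Q2 ⇒ f h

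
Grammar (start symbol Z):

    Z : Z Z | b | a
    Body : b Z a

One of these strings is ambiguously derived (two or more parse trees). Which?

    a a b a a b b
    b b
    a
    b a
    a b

a a b a a b b: 132 trees
b b: 1 tree
a: 1 tree
b a: 1 tree
a b: 1 tree

a a b a a b b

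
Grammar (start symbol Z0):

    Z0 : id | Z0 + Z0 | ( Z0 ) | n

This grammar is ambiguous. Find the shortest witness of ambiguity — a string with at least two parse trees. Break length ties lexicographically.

id + id + id

length 1: no string has ≥2 trees
length 3: no string has ≥2 trees
length 5: id + id + id has 2 parse trees

Two derivations of id + id + id:
  Z0 ⇒ Z0 + Z0 ⇒ id + Z0 ⇒ id + Z0 + Z0 ⇒ id + id + Z0 ⇒ id + id + id
  Z0 ⇒ Z0 + Z0 ⇒ Z0 + Z0 + Z0 ⇒ id + Z0 + Z0 ⇒ id + id + Z0 ⇒ id + id + id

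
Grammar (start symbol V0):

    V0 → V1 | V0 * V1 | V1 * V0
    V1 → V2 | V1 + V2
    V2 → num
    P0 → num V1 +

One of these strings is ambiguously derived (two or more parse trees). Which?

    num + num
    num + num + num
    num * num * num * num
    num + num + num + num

num * num * num * num

num + num: 1 tree
num + num + num: 1 tree
num * num * num * num: 8 trees
num + num + num + num: 1 tree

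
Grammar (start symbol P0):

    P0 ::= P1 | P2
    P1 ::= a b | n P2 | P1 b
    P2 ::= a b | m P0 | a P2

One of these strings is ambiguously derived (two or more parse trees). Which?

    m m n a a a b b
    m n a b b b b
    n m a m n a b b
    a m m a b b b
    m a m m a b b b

n m a m n a b b

m m n a a a b b: 1 tree
m n a b b b b: 1 tree
n m a m n a b b: 2 trees
a m m a b b b: 1 tree
m a m m a b b b: 1 tree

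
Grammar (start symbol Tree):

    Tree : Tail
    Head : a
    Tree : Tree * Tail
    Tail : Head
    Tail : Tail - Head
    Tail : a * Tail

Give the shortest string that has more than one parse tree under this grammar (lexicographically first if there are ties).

length 1: no string has ≥2 trees
length 3: a * a has 2 parse trees

Two derivations of a * a:
  Tree ⇒ Tail ⇒ a * Tail ⇒ a * Head ⇒ a * a
  Tree ⇒ Tree * Tail ⇒ Tail * Tail ⇒ Head * Tail ⇒ a * Tail ⇒ a * Head ⇒ a * a

a * a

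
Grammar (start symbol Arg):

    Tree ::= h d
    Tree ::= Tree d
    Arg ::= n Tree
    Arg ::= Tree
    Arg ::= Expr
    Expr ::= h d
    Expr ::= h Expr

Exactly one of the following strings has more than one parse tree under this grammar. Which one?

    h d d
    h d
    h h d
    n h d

h d

h d d: 1 tree
h d: 2 trees
h h d: 1 tree
n h d: 1 tree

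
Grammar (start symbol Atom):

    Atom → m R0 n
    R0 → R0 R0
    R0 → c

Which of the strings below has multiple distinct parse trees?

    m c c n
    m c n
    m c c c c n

m c c c c n

m c c n: 1 tree
m c n: 1 tree
m c c c c n: 5 trees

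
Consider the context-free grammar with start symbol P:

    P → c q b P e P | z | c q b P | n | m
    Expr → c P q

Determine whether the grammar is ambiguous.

Witness: c q b c q b m e m

Derivation 1: P ⇒ c q b P e P ⇒ c q b c q b P e P ⇒ c q b c q b m e P ⇒ c q b c q b m e m
Derivation 2: P ⇒ c q b P ⇒ c q b c q b P e P ⇒ c q b c q b m e P ⇒ c q b c q b m e m

Two distinct leftmost derivations for the same string.

Ambiguous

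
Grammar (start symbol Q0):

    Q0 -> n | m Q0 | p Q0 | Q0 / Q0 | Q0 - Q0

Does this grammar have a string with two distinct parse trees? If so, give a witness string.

Ambiguous

Witness: m n - n

Derivation 1: Q0 ⇒ m Q0 ⇒ m Q0 - Q0 ⇒ m n - Q0 ⇒ m n - n
Derivation 2: Q0 ⇒ Q0 - Q0 ⇒ m Q0 - Q0 ⇒ m n - Q0 ⇒ m n - n

Two distinct leftmost derivations for the same string.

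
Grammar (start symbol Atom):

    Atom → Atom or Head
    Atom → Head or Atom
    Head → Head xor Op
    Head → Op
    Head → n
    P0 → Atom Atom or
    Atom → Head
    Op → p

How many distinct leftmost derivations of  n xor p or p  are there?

Parse trees for n xor p or p:
  [Atom [Atom [Head [Head n] xor [Op p]]] or [Head [Op p]]]
  [Atom [Head [Head n] xor [Op p]] or [Atom [Head [Op p]]]]

2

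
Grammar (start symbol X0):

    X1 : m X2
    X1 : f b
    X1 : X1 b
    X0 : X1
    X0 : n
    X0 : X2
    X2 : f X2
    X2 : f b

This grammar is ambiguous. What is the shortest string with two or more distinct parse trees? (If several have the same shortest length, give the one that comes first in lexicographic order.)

f b

length 1: no string has ≥2 trees
length 2: f b has 2 parse trees

Two derivations of f b:
  X0 ⇒ X1 ⇒ f b
  X0 ⇒ X2 ⇒ f b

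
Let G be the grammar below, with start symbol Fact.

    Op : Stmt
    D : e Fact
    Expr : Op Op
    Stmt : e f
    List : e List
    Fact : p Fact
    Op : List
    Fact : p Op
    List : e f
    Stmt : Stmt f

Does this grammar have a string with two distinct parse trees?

Witness: p e f

Derivation 1: Fact ⇒ p Op ⇒ p Stmt ⇒ p e f
Derivation 2: Fact ⇒ p Op ⇒ p List ⇒ p e f

Two distinct leftmost derivations for the same string.

Ambiguous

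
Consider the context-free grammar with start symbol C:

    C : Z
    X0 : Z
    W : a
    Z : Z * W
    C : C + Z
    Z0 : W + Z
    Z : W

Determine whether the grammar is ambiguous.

(X0, Z0 are unreachable from C, so their rules don't affect L(C).) C → C + Z | Z  ;  Z → Z * W | W  — a left-associative chain with W at the bottom. Each string factors uniquely by precedence.

Unambiguous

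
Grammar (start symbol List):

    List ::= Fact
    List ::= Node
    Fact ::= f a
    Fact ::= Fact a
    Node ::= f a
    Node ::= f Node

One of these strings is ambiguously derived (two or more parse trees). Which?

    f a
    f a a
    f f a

f a: 2 trees
f a a: 1 tree
f f a: 1 tree

f a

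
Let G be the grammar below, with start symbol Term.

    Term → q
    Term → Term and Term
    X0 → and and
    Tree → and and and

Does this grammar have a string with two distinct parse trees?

Witness: q and q and q

Derivation 1: Term ⇒ Term and Term ⇒ q and Term ⇒ q and Term and Term ⇒ q and q and Term ⇒ q and q and q
Derivation 2: Term ⇒ Term and Term ⇒ Term and Term and Term ⇒ q and Term and Term ⇒ q and q and Term ⇒ q and q and q

Two distinct leftmost derivations for the same string.

Ambiguous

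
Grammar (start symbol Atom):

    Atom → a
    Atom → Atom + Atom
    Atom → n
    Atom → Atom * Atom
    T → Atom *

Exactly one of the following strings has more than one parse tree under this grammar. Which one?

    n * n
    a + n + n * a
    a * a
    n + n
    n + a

a + n + n * a

n * n: 1 tree
a + n + n * a: 5 trees
a * a: 1 tree
n + n: 1 tree
n + a: 1 tree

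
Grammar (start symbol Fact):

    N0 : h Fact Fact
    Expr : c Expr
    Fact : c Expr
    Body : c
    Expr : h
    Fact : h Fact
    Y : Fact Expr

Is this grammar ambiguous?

(N0, Body, Y are unreachable from Fact, so their rules don't affect L(Fact).) Each reachable nonterminal has at most one production per leading terminal, and all productions are right-linear; the derivation is determined token-by-token.

Unambiguous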